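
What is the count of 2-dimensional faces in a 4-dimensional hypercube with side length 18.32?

An n-cube has C(n,k)·2^(n-k) k-faces. Here C(4,2)·2^2 = 6·4 = 24.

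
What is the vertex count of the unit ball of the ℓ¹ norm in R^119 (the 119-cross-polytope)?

The 119-dimensional cross-polytope has 2n = 2·119 = 238 vertices.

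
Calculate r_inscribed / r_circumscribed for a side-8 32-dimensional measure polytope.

Ratio = (s/2)/(s√32/2) = 32^(-1/2) ≈ 0.176777.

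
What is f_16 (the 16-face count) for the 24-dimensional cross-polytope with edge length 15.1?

f_16(24-orthoplex) = 2^17 · (24 choose 17) = 45364543488.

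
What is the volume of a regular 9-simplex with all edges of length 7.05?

V = (7.05^9 / 9!) · √((9+1) / 2^9) ≈ 16.5693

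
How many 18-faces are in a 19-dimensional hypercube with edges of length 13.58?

f_18(19-cube) = (19 choose 18) · 2^1 = 38.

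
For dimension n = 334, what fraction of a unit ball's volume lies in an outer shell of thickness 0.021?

1 - (1-0.021)^334 ≈ 0.999166 ≈ 99.92%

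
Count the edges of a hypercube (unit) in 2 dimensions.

Each of the 2^2 = 4 vertices has degree 2; total edges = 2·2^2/2 = 4.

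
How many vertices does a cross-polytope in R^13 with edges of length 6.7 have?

f_0(13-orthoplex) = 2^1 · (13 choose 1) = 26.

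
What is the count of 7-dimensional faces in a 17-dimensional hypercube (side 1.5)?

An n-cube has C(n,k)·2^(n-k) k-faces. Here C(17,7)·2^10 = 19448·1024 = 19914752.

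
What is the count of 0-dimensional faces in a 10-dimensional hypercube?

Number of 0-faces = C(10,0) · 2^(10-0) = 1 · 1024 = 1024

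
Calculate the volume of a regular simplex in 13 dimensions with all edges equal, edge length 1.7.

For a regular n-simplex with edge a, V = (a^n / n!)·√((n+1)/2^n). With a=1.7, n=13: V ≈ 6.57544e-09.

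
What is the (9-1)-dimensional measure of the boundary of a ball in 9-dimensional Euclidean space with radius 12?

|∂B_9(12)| = 4586471424·π^4/35 ≈ 1.27647e+10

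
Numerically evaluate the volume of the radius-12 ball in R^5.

Volume = π^{5/2}·(12)^5/Γ(7/2) = 663552·π^2/5 ≈ 1.3098e+06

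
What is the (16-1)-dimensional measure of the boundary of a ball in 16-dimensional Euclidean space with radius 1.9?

The surface area of an n-ball is 2π^(n/2) r^(n-1) / Γ(n/2). For n=16, r=1.9: 57161.3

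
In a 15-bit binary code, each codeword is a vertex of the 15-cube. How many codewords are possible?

Each vertex is a binary string of length 15, so there are 2^15 = 32768.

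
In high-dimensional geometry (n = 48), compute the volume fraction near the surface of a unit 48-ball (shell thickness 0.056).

1 - (1-0.056)^48 ≈ 0.937099 ≈ 93.71%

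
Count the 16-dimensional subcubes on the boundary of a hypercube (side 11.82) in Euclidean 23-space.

An n-cube has C(n,k)·2^(n-k) k-faces. Here C(23,16)·2^7 = 245157·128 = 31380096.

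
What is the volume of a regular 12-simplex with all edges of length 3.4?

V = (3.4^12 / 12!) · √((12+1) / 2^12) ≈ 0.000280674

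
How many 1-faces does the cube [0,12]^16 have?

An n-cube has n·2^(n-1) edges. With n = 16: 16·32768 = 524288.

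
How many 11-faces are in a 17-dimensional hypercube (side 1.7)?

Number of 11-faces = C(17,11) · 2^(17-11) = 12376 · 64 = 792064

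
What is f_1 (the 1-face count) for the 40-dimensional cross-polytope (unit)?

Each 1-face is the convex hull of 2 vertices, one chosen as ±e_i from each of 2 distinct axes: 2^2·C(40,2) = 3120.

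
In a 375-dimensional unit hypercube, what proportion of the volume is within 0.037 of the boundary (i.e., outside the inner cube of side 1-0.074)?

Shell fraction = 1 - (1-0.074)^375 ≈ 1 - 3.014e-13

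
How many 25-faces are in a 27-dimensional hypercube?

Number of 25-faces = C(27,25) · 2^(27-25) = 351 · 4 = 1404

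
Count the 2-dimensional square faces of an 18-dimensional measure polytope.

An n-cube has C(n,k)·2^(n-k) k-faces. Here C(18,2)·2^16 = 153·65536 = 10027008.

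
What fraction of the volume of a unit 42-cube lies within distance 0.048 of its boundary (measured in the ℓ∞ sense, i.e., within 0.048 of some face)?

1 - (1 - 2·0.048)^42 = 1 - 0.904^42 ≈ 0.985576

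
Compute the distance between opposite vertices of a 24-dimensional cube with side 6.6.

d = √(6.6² + 6.6² + ... + 6.6²) [24 terms] = √(24·6.6²) = 6.6√24 ≈ 32.3333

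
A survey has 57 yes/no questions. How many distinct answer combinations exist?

Each vertex is a binary string of length 57, so there are 2^57 = 144115188075855872.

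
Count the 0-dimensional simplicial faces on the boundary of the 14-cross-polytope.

Number of 0-faces = 2^(0+1) · C(14,0+1) = 2 · 14 = 28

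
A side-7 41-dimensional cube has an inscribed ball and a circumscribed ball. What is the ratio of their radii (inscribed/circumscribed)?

r_in = 7/2 (half the side); r_out = 7√41/2 (half the diagonal). Ratio = 1/√41 ≈ 0.156174.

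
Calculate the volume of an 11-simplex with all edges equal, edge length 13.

Volume = 13^11 · √(12/2^11) / 11! ≈ 3436.74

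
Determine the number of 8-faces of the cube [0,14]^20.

f_8(20-cube) = (20 choose 8) · 2^12 = 515973120.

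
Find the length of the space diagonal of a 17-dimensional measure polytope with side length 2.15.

Diagonal = √17 · 2.15 ≈ 8.86468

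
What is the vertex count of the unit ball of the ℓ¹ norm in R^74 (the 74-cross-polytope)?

The 74-dimensional cross-polytope has 2n = 2·74 = 148 vertices.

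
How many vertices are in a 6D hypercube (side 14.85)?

Choose 0 of 6 axes to span the face (C(6,0) = 1 way), then fix each of the remaining 6 coordinates at one of its two extreme values (2^6 = 64 ways): 1·64 = 64.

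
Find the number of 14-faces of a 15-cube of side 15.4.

f_14(15-cube) = (15 choose 14) · 2^1 = 30.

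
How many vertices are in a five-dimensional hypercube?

f_0(5-cube) = (5 choose 0) · 2^5 = 32.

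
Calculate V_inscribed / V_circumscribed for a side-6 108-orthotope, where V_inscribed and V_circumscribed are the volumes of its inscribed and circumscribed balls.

The radii are 6/2 and 6√108/2, so the volume ratio is (1/√108)^108 = 108^{-108/2} ≈ 1.56717e-110.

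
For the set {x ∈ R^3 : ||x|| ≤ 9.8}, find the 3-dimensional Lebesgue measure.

The n-ball volume is π^(n/2)·r^n/Γ(n/2+1). With n=3, r=9.8: V ≈ 3942.46.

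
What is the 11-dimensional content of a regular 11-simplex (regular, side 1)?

For a regular n-simplex with edge a, V = (a^n / n!)·√((n+1)/2^n). With a=1, n=11: V ≈ 1.91765e-09.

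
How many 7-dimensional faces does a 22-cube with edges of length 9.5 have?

Choose 7 of 22 axes to span the face (C(22,7) = 170544 ways), then fix each of the remaining 15 coordinates at one of its two extreme values (2^15 = 32768 ways): 170544·32768 = 5588385792.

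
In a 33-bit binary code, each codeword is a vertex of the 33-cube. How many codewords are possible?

Each vertex is a binary string of length 33, so there are 2^33 = 8589934592.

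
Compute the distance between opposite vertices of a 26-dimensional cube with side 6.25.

||(6.25,6.25,...,6.25)|| = √(26)·6.25 ≈ 31.8689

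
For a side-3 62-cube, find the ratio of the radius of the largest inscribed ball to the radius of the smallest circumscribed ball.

r_in / r_out = (3/2) / (3√62/2) = 1/√62 ≈ 0.127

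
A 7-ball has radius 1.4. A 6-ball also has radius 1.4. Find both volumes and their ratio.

V_7(1.4) ≈ 49.8054. V_6(1.4) ≈ 38.9105. Ratio V_7/V_6 ≈ 1.28.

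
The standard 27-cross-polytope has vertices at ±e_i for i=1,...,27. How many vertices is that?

The vertices are ±e_1, ..., ±e_27, so there are 2·27 = 54.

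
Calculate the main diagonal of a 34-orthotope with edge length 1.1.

The space diagonal of an n-cube of side s is s√n. Here 1.1·√34 ≈ 6.41405.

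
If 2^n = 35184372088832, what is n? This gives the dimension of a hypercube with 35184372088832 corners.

Since 2^n = 35184372088832, we have n = 45.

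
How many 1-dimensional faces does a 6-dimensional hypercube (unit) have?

Choose 1 of 6 axes to span the face (C(6,1) = 6 ways), then fix each of the remaining 5 coordinates at one of its two extreme values (2^5 = 32 ways): 6·32 = 192.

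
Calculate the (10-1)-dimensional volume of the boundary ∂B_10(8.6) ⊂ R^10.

|∂B_10(8.6)| ≈ 6.56227e+09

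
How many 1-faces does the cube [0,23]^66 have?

Number of 1-faces = C(66,1)·2^(66-1) = 66·36893488147419103232 = 2434970217729660813312.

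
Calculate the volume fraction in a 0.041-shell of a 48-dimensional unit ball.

Shell fraction = 1 - (1-0.041)^48 ≈ 0.865942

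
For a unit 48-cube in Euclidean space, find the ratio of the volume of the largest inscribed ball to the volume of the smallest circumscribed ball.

V_in / V_out = (r_in/r_out)^48 = (1/√48)^48 = 48^(-48/2) ≈ 4.469e-41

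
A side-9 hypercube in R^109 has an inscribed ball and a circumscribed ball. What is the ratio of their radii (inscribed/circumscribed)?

For an n-cube of any side s, the inradius is s/2 and the circumradius is s√n/2, so the ratio is 1/√109 ≈ 0.0957826.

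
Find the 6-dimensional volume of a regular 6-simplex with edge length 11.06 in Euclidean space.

V = (11.06^6 / 6!) · √((6+1) / 2^6) ≈ 840.731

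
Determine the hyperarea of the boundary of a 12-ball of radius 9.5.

S_12(9.5) = 2·π^(12/2)·(9.5)^11 / Γ(12/2) = 116490258898219·π^6/122880 ≈ 9.11397e+11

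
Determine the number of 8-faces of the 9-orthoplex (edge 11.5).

An n-cross-polytope has 2^(k+1)·C(n,k+1) k-faces. Here 2^9·C(9,9) = 512·1 = 512.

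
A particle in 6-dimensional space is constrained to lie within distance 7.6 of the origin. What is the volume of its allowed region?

Volume = π^{6/2}·(7.6)^6/Γ(4) ≈ 995818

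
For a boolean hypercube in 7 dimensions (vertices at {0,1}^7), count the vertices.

Each vertex is a binary string of length 7, so there are 2^7 = 128.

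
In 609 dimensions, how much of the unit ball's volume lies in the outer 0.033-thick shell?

1 - (1-0.033)^609 ≈ 0.9999999987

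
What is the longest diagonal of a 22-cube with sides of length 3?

||(3,3,...,3)|| = √(22)·3 ≈ 14.0712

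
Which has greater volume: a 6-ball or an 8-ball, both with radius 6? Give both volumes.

V_6(6) ≈ 241105. V_8(6) ≈ 6.81708e+06. The 8-ball is larger.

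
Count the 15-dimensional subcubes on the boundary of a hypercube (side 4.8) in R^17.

Number of 15-faces = C(17,15) · 2^(17-15) = 136 · 4 = 544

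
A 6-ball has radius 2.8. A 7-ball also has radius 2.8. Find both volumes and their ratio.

V_6(2.8) ≈ 2490.27. V_7(2.8) ≈ 6375.09. Ratio V_6/V_7 ≈ 0.3906.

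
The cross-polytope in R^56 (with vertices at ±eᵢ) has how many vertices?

Number of vertices = 2n = 112.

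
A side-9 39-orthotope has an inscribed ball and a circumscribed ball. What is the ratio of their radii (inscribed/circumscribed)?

r_in / r_out = (9/2) / (9√39/2) = 1/√39 ≈ 0.160128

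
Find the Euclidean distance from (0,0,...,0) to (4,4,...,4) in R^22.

||(4,4,...,4)|| = √(22)·4 ≈ 18.7617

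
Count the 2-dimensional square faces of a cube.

f_2(3-cube) = (3 choose 2) · 2^1 = 6.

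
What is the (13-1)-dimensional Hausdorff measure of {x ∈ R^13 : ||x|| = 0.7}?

The surface area of an n-ball is 2π^(n/2) r^(n-1) / Γ(n/2). For n=13, r=0.7: 0.163856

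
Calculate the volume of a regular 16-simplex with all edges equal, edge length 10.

V_16 = √(17) · 10^16 / (16! · 2^(16/2)) ≈ 7.69777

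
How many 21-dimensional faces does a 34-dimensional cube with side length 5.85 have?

An n-cube has C(n,k)·2^(n-k) k-faces. Here C(34,21)·2^13 = 927983760·8192 = 7602042961920.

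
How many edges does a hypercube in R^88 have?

Number of 1-faces = C(88,1)·2^(88-1) = 88·154742504910672534362390528 = 13617340432139183023890366464.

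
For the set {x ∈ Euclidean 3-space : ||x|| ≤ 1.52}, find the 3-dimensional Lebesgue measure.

V_3(1.52) = π^(3/2) · (1.52)^3 / Γ(3/2 + 1) ≈ 14.7102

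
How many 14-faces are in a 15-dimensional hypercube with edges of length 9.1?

Choose 14 of 15 axes to span the face (C(15,14) = 15 ways), then fix each of the remaining 1 coordinate at one of its two extreme values (2^1 = 2 ways): 15·2 = 30.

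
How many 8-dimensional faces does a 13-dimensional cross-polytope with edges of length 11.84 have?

Each 8-face is the convex hull of 9 vertices, one chosen as ±e_i from each of 9 distinct axes: 2^9·C(13,9) = 366080.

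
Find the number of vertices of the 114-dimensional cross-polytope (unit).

An n-cross-polytope has 2n vertices; here n = 114, giving 228.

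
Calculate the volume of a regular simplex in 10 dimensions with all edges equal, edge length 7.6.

For a regular n-simplex with edge a, V = (a^n / n!)·√((n+1)/2^n). With a=7.6, n=10: V ≈ 18.362.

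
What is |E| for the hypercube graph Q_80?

Number of 1-faces = C(80,1)·2^(80-1) = 80·604462909807314587353088 = 48357032784585166988247040.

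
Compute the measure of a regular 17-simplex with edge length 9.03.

For a regular n-simplex with edge a, V = (a^n / n!)·√((n+1)/2^n). With a=9.03, n=17: V ≈ 0.581439.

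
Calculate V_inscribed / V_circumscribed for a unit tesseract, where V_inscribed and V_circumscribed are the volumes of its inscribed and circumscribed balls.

Volume scales as r^n, and r_in/r_out = 1/√4, giving (1/√4)^4 ≈ 0.0625.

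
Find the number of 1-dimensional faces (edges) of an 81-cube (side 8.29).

Number of 1-faces = C(81,1)·2^(81-1) = 81·1208925819614629174706176 = 97922991388784963151200256.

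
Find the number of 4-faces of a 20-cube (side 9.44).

f_4(20-cube) = (20 choose 4) · 2^16 = 317521920.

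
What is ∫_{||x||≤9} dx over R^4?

Volume = π^{4/2}·(9)^4/Γ(3) = 6561·π^2/2 ≈ 32377.2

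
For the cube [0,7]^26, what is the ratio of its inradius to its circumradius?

Ratio = (s/2)/(s√26/2) = 26^(-1/2) ≈ 0.196116.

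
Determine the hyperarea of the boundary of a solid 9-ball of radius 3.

S_9(3) = 2·π^(9/2)·(3)^8 / Γ(9/2) = 69984·π^4/35 ≈ 194774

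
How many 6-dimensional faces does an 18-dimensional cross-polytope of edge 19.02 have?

An n-cross-polytope has 2^(k+1)·C(n,k+1) k-faces. Here 2^7·C(18,7) = 128·31824 = 4073472.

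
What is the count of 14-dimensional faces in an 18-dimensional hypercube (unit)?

f_14(18-cube) = (18 choose 14) · 2^4 = 48960.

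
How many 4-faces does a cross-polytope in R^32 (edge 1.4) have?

f_4(32-orthoplex) = 2^5 · (32 choose 5) = 6444032.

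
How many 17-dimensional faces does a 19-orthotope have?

Choose 17 of 19 axes to span the face (C(19,17) = 171 ways), then fix each of the remaining 2 coordinates at one of its two extreme values (2^2 = 4 ways): 171·4 = 684.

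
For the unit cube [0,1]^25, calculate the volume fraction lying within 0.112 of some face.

1 - (1 - 2·0.112)^25 = 1 - 0.776^25 ≈ 0.998236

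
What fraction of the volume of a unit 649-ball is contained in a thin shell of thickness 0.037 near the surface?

Shell fraction = 1 - (1-0.037)^649 ≈ 1 - 2.363e-11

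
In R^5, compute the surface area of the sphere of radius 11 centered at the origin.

S = n·V_n(r)/r = 5·V_5(11)/11 (volume-to-surface relation), giving 117128·π^2/3 ≈ 385336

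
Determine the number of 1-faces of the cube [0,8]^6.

Choose 1 of 6 axes to span the face (C(6,1) = 6 ways), then fix each of the remaining 5 coordinates at one of its two extreme values (2^5 = 32 ways): 6·32 = 192.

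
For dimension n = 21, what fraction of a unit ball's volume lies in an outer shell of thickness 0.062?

1 - (1-0.062)^21 ≈ 0.739229 ≈ 73.92%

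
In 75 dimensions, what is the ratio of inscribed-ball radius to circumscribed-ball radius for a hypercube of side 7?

Ratio = (s/2)/(s√75/2) = 75^(-1/2) ≈ 0.11547.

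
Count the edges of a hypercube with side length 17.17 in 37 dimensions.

The 37-cube has n·2^(n-1) = 37·2^36 = 37·68719476736 = 2542620639232 edges.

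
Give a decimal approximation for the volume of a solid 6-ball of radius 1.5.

Volume = π^{6/2}·(1.5)^6/Γ(4) = 243·π^3/128 ≈ 58.8635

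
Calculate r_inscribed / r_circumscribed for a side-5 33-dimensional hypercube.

For an n-cube of any side s, the inradius is s/2 and the circumradius is s√n/2, so the ratio is 1/√33 ≈ 0.174078.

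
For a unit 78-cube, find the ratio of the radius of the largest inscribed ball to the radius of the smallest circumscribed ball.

r_in = 1/2 (half the side); r_out = 1√78/2 (half the diagonal). Ratio = 1/√78 ≈ 0.113228.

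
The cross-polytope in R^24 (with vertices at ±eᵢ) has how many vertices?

The vertices are ±e_1, ..., ±e_24, so there are 2·24 = 48.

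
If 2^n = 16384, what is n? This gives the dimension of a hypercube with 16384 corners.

n = log_2(16384) = 14.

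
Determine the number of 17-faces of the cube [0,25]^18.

f_17(18-cube) = (18 choose 17) · 2^1 = 36.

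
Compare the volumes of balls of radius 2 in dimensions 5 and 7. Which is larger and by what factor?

V_5(2) ≈ 168.441, V_7(2) ≈ 604.77. The 7-ball is larger by a factor of 3.59.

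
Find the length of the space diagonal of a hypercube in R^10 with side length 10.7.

Diagonal = √10 · 10.7 ≈ 33.8364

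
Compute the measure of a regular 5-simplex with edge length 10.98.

Volume = 10.98^5 · √(6/2^5) / 5! ≈ 575.879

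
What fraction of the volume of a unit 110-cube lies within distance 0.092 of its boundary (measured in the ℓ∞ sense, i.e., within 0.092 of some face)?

The inner cube has side 1-2·0.092 = 0.816 and volume (0.816)^110 ≈ 1.932e-10, so the shell holds 1 - 1.932e-10 of the volume.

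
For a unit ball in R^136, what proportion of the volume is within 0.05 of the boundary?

1 - (1-0.05)^136 ≈ 0.999066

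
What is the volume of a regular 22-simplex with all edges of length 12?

V = (12^22 / 22!) · √((22+1) / 2^22) ≈ 1.15015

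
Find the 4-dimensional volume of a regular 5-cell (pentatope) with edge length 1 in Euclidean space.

V = (1^4 / 4!) · √((4+1) / 2^4) ≈ 0.0232924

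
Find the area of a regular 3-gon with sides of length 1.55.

Area = (√3/4) · 1.55² = 1.04031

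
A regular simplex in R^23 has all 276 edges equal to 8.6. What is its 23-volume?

For a regular n-simplex with edge a, V = (a^n / n!)·√((n+1)/2^n). With a=8.6, n=23: V ≈ 0.000203812.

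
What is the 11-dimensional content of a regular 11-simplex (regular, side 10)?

Volume = 10^11 · √(12/2^11) / 11! ≈ 191.765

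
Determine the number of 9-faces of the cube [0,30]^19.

Choose 9 of 19 axes to span the face (C(19,9) = 92378 ways), then fix each of the remaining 10 coordinates at one of its two extreme values (2^10 = 1024 ways): 92378·1024 = 94595072.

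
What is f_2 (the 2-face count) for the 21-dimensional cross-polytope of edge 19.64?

f_2(21-orthoplex) = 2^3 · (21 choose 3) = 10640.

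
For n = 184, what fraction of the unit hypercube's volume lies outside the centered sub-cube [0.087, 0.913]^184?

1 - (1 - 2·0.087)^184 = 1 - 0.826^184 ≈ 1 - 5.301e-16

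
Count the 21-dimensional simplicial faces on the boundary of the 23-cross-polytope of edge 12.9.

Each 21-face is the convex hull of 22 vertices, one chosen as ±e_i from each of 22 distinct axes: 2^22·C(23,22) = 96468992.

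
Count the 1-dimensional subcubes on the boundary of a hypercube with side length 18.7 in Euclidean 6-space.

An n-cube has C(n,k)·2^(n-k) k-faces. Here C(6,1)·2^5 = 6·32 = 192.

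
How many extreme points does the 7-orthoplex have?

Number of vertices = 2n = 14.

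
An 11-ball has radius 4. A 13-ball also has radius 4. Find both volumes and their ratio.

V_11(4) ≈ 7.9025e+06. V_13(4) ≈ 6.11113e+07. Ratio V_11/V_13 ≈ 0.1293.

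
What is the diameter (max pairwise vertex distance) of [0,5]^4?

d = √(5² + 5² + ... + 5²) [4 terms] = √(4·5²) = 5√4 = 10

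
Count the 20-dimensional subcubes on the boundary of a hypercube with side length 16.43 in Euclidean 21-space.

An n-cube has C(n,k)·2^(n-k) k-faces. Here C(21,20)·2^1 = 21·2 = 42.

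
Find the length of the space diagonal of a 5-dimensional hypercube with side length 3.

Diagonal = √5 · 3 ≈ 6.7082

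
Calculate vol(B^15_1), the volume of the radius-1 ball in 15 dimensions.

V_15(1) = π^(15/2) · (1)^15 / Γ(15/2 + 1) = 256·π^7/2027025 ≈ 0.381443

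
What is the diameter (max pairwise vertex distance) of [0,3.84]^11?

The space diagonal of an n-cube of side s is s√n. Here 3.84·√11 ≈ 12.7358.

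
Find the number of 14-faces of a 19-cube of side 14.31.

Choose 14 of 19 axes to span the face (C(19,14) = 11628 ways), then fix each of the remaining 5 coordinates at one of its two extreme values (2^5 = 32 ways): 11628·32 = 372096.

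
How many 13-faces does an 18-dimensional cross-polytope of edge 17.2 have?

Number of 13-faces = 2^(13+1) · C(18,13+1) = 16384 · 3060 = 50135040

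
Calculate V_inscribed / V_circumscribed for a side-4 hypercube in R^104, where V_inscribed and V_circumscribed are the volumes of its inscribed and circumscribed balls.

V_in/V_out = n^(-n/2) = 104^(-104/2) ≈ 1.30097e-105.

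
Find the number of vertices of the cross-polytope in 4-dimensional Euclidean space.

An n-cross-polytope has 2^(k+1)·C(n,k+1) k-faces. Here 2^1·C(4,1) = 2·4 = 8.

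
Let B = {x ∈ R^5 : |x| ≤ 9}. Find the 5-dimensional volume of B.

The n-ball volume is π^(n/2)·r^n/Γ(n/2+1). With n=5, r=9: V = 157464·π^2/5 ≈ 310821.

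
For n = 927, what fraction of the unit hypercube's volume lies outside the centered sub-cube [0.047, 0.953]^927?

The inner cube has side 1-2·0.047 = 0.906 and volume (0.906)^927 ≈ 1.811e-40, so the shell holds 1 - 1.811e-40 of the volume.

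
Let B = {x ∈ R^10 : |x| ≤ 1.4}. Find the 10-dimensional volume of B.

Volume = π^{10/2}·(1.4)^10/Γ(6) ≈ 73.7647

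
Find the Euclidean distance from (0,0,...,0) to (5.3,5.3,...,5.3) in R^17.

The space diagonal of an n-cube of side s is s√n. Here 5.3·√17 ≈ 21.8525.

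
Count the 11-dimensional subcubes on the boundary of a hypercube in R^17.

Choose 11 of 17 axes to span the face (C(17,11) = 12376 ways), then fix each of the remaining 6 coordinates at one of its two extreme values (2^6 = 64 ways): 12376·64 = 792064.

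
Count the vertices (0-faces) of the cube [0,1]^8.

Each vertex is a binary string of length 8, so there are 2^8 = 256.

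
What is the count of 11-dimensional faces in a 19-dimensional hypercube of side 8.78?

An n-cube has C(n,k)·2^(n-k) k-faces. Here C(19,11)·2^8 = 75582·256 = 19348992.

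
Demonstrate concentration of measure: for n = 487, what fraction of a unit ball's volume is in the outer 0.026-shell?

1 - (1-0.026)^487 ≈ 0.9999973195 ≈ 99.999732%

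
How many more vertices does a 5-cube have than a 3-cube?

The 5-cube has 2^5 = 32 vertices. The 3-cube has 2^3 = 8 vertices. Difference: 32 - 8 = 24.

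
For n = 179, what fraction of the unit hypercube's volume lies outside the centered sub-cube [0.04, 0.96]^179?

The inner cube has side 1-2·0.04 = 0.92 and volume (0.92)^179 ≈ 3.296e-07, so the shell holds 0.9999996704 of the volume.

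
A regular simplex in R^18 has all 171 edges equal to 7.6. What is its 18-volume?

For a regular n-simplex with edge a, V = (a^n / n!)·√((n+1)/2^n). With a=7.6, n=18: V ≈ 0.00951504.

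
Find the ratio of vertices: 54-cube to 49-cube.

The 54-cube has 2^54 = 18014398509481984 vertices. The 49-cube has 2^49 = 562949953421312 vertices. Ratio: 18014398509481984/562949953421312 = 32.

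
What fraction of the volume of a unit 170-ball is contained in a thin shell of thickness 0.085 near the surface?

Shell fraction = 1 - (1-0.085)^170 ≈ 0.9999997236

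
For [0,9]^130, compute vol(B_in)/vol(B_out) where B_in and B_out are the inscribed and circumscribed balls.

Volume scales as r^n, and r_in/r_out = 1/√130, giving (1/√130)^130 ≈ 3.92358e-138.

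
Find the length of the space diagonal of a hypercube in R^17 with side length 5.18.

The space diagonal of an n-cube of side s is s√n. Here 5.18·√17 ≈ 21.3577.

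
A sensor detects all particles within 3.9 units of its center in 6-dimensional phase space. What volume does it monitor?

V_6(3.9) = π^(6/2) · (3.9)^6 / Γ(6/2 + 1) ≈ 18183.9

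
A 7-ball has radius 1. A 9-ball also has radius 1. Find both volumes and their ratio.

V_7(1) ≈ 4.72477. V_9(1) ≈ 3.29851. Ratio V_7/V_9 ≈ 1.432.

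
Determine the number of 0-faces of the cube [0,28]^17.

Choose 0 of 17 axes to span the face (C(17,0) = 1 way), then fix each of the remaining 17 coordinates at one of its two extreme values (2^17 = 131072 ways): 1·131072 = 131072.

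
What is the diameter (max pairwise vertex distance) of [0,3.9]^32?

d = √(3.9² + 3.9² + ... + 3.9²) [32 terms] = √(32·3.9²) = 3.9√32 ≈ 22.0617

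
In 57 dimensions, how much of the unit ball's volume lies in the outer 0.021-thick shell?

1 - (1-0.021)^57 ≈ 0.701727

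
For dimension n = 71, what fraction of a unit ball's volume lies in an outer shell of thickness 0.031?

1 - (1-0.031)^71 ≈ 0.893097 ≈ 89.31%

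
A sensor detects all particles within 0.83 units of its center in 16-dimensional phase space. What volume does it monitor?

The n-ball volume is π^(n/2)·r^n/Γ(n/2+1). With n=16, r=0.83: V ≈ 0.0119379.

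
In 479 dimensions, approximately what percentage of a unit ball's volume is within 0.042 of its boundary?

1 - (1-0.042)^479 ≈ 0.9999999988 ≈ (100 - 1.19e-07)%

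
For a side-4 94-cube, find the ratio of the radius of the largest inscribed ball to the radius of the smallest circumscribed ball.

For an n-cube of any side s, the inradius is s/2 and the circumradius is s√n/2, so the ratio is 1/√94 ≈ 0.103142.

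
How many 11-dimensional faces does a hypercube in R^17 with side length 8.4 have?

Number of 11-faces = C(17,11) · 2^(17-11) = 12376 · 64 = 792064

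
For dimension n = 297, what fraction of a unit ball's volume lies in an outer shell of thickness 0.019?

1 - (1-0.019)^297 ≈ 0.996645 ≈ 99.66%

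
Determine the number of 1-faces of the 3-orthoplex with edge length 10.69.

An n-cross-polytope has 2^(k+1)·C(n,k+1) k-faces. Here 2^2·C(3,2) = 4·3 = 12.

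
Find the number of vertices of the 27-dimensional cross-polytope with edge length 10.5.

The vertices are ±e_1, ..., ±e_27, so there are 2·27 = 54.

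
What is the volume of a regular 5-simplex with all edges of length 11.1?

V = (11.1^5 / 5!) · √((5+1) / 2^5) ≈ 608.043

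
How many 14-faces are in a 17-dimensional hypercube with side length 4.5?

Choose 14 of 17 axes to span the face (C(17,14) = 680 ways), then fix each of the remaining 3 coordinates at one of its two extreme values (2^3 = 8 ways): 680·8 = 5440.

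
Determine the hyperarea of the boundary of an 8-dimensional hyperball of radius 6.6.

|∂B_8(6.6)| ≈ 1.77127e+07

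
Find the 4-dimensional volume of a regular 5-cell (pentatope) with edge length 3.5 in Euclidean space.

V = (3.5^4 / 4!) · √((4+1) / 2^4) ≈ 3.49531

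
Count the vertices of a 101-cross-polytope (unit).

The 101-dimensional cross-polytope has 2n = 2·101 = 202 vertices.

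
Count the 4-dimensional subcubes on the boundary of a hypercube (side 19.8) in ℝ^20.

Number of 4-faces = C(20,4) · 2^(20-4) = 4845 · 65536 = 317521920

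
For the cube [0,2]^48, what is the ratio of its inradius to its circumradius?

r_in / r_out = (2/2) / (2√48/2) = 1/√48 ≈ 0.144338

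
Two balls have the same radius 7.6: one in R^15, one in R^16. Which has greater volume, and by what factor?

V_15(7.6) ≈ 6.21776e+12, V_16(7.6) ≈ 2.91539e+13. The 16-ball is larger by a factor of 4.689.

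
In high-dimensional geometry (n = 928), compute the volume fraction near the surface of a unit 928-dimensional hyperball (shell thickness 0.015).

1 - (1-0.015)^928 ≈ 0.9999991894 ≈ 99.999919%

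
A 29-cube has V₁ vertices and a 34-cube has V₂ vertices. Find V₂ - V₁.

V₁ = 2^29 = 536870912. V₂ = 2^34 = 17179869184. V₂ - V₁ = 16642998272.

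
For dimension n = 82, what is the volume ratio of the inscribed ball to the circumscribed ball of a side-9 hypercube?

Volume scales as r^n, and r_in/r_out = 1/√82, giving (1/√82)^82 ≈ 3.4169e-79.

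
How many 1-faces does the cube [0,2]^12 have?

Number of 1-faces = C(12,1)·2^(12-1) = 12·2048 = 24576.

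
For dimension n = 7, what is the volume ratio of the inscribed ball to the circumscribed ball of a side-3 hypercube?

The radii are 3/2 and 3√7/2, so the volume ratio is (1/√7)^7 = 7^{-7/2} ≈ 0.00110194.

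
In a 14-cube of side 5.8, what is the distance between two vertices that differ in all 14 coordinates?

||(5.8,5.8,...,5.8)|| = √(14)·5.8 ≈ 21.7016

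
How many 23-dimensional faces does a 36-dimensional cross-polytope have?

Number of 23-faces = 2^(23+1) · C(36,23+1) = 16777216 · 1251677700 = 20999667135283200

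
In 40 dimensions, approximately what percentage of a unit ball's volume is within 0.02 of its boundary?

1 - (1-0.02)^40 ≈ 0.5543 ≈ 55.43%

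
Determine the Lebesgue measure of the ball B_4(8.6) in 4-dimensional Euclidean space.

The n-ball volume is π^(n/2)·r^n/Γ(n/2+1). With n=4, r=8.6: V ≈ 26993.8.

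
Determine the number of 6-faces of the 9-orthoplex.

Number of 6-faces = 2^(6+1) · C(9,6+1) = 128 · 36 = 4608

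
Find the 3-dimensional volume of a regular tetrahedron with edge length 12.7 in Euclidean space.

Volume = (√2/12) · 12.7³ = 241.404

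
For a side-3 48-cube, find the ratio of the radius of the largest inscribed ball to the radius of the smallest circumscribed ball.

r_in / r_out = (3/2) / (3√48/2) = 1/√48 ≈ 0.144338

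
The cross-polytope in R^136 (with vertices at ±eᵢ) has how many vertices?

The 136-dimensional cross-polytope has 2n = 2·136 = 272 vertices.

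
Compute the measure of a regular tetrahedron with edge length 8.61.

Volume = (√2/12) · 8.61³ = 75.2217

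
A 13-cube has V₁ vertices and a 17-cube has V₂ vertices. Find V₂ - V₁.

V₁ = 2^13 = 8192. V₂ = 2^17 = 131072. V₂ - V₁ = 122880.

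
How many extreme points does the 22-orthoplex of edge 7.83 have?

An n-cross-polytope has 2n vertices; here n = 22, giving 44.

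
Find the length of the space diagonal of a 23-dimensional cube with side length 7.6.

||(7.6,7.6,...,7.6)|| = √(23)·7.6 ≈ 36.4483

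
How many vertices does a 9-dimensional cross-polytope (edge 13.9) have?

The vertices are ±e_1, ..., ±e_9, so there are 2·9 = 18.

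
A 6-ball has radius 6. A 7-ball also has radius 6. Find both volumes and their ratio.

V_6(6) ≈ 241105. V_7(6) ≈ 1.32263e+06. Ratio V_6/V_7 ≈ 0.1823.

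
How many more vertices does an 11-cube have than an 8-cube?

The 11-cube has 2^11 = 2048 vertices. The 8-cube has 2^8 = 256 vertices. Difference: 2048 - 256 = 1792.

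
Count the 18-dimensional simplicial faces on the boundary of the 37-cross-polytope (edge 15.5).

An n-cross-polytope has 2^(k+1)·C(n,k+1) k-faces. Here 2^19·C(37,19) = 524288·17672631900 = 9265548833587200.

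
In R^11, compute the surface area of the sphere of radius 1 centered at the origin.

S_11(1) = 2·π^(11/2)·(1)^10 / Γ(11/2) = 64·π^5/945 ≈ 20.7251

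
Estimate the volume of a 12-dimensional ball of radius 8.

V_12(8) = π^(12/2) · (8)^12 / Γ(12/2 + 1) = 4294967296·π^6/45 ≈ 9.17586e+10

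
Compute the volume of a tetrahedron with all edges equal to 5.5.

Volume = (√2/12) · 5.5³ = 19.6075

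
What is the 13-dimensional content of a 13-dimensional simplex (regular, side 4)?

For a regular n-simplex with edge a, V = (a^n / n!)·√((n+1)/2^n). With a=4, n=13: V ≈ 0.000445521.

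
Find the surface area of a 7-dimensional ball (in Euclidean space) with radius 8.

The surface area of an n-ball is 2π^(n/2) r^(n-1) / Γ(n/2). For n=7, r=8: 4194304·π^3/15 ≈ 8.66998e+06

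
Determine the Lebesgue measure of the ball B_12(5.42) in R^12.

Volume = π^{12/2}·(5.42)^12/Γ(7) ≈ 8.5814e+08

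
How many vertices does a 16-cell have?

Number of 0-faces = 2^(0+1) · C(4,0+1) = 2 · 4 = 8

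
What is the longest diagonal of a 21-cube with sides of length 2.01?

Diagonal = √21 · 2.01 ≈ 9.21098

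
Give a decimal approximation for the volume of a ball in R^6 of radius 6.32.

The n-ball volume is π^(n/2)·r^n/Γ(n/2+1). With n=6, r=6.32: V ≈ 329307.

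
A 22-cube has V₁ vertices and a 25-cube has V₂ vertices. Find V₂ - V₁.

V₁ = 2^22 = 4194304. V₂ = 2^25 = 33554432. V₂ - V₁ = 29360128.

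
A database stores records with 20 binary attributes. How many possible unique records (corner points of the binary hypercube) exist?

An n-cube has 2^n vertices; for n = 20 that is 2^20 = 1048576.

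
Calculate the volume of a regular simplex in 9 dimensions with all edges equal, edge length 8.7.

V = (8.7^9 / 9!) · √((9+1) / 2^9) ≈ 109.97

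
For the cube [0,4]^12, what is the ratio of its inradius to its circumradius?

r_in / r_out = (4/2) / (4√12/2) = 1/√12 ≈ 0.288675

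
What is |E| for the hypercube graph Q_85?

The 85-cube has n·2^(n-1) = 85·2^84 = 85·19342813113834066795298816 = 1644139114675895677600399360 edges.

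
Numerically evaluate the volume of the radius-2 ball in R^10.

Volume = π^{10/2}·(2)^10/Γ(6) = 128·π^5/15 ≈ 2611.37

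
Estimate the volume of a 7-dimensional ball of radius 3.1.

V_7(3.1) = π^(7/2) · (3.1)^7 / Γ(7/2 + 1) ≈ 12999.1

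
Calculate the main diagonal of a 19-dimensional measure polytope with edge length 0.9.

Diagonal = √19 · 0.9 ≈ 3.92301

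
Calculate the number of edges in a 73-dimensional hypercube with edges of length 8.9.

The 73-cube has n·2^(n-1) = 73·2^72 = 73·4722366482869645213696 = 344732753249484100599808 edges.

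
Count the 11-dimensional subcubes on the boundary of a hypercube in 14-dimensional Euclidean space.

Number of 11-faces = C(14,11) · 2^(14-11) = 364 · 8 = 2912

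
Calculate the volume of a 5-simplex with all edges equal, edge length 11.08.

V = (11.08^5 / 5!) · √((5+1) / 2^5) ≈ 602.585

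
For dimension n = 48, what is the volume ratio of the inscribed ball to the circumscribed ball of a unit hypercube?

V_in / V_out = (r_in/r_out)^48 = (1/√48)^48 = 48^(-48/2) ≈ 4.469e-41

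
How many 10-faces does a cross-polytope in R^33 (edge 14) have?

An n-cross-polytope has 2^(k+1)·C(n,k+1) k-faces. Here 2^11·C(33,11) = 2048·193536720 = 396363202560.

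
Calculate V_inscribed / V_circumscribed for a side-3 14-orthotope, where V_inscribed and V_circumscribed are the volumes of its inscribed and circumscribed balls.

Volume scales as r^n, and r_in/r_out = 1/√14, giving (1/√14)^14 ≈ 9.48645e-09.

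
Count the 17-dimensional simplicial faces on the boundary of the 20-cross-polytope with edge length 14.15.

An n-cross-polytope has 2^(k+1)·C(n,k+1) k-faces. Here 2^18·C(20,18) = 262144·190 = 49807360.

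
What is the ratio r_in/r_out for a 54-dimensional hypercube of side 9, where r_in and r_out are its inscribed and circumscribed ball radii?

For an n-cube of any side s, the inradius is s/2 and the circumradius is s√n/2, so the ratio is 1/√54 ≈ 0.136083.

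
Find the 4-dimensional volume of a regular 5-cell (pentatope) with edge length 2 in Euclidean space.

Volume = 2^4 · √(5/2^4) / 4! ≈ 0.372678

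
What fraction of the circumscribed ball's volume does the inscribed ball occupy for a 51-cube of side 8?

The radii are 8/2 and 8√51/2, so the volume ratio is (1/√51)^51 = 51^{-51/2} ≈ 2.86392e-44.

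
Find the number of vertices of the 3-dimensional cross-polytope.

The vertices are ±e_1, ..., ±e_3, so there are 2·3 = 6.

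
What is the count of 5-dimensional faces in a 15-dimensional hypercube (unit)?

Number of 5-faces = C(15,5) · 2^(15-5) = 3003 · 1024 = 3075072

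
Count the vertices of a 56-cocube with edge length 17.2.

An n-cross-polytope has 2n vertices; here n = 56, giving 112.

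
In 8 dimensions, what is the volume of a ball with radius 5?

V = 390625·π^4/24 ≈ 1.58543e+06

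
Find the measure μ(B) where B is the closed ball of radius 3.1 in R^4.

Volume = π^{4/2}·(3.1)^4/Γ(3) ≈ 455.739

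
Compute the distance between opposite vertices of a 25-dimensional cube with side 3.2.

d = √(3.2² + 3.2² + ... + 3.2²) [25 terms] = √(25·3.2²) = 3.2√25 = 16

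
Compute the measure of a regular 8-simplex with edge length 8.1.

For a regular n-simplex with edge a, V = (a^n / n!)·√((n+1)/2^n). With a=8.1, n=8: V ≈ 86.171.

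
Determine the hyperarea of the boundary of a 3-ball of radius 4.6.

S = n·V_n(r)/r = 3·V_3(4.6)/4.6 (volume-to-surface relation), giving 4πr² = 4π·(4.6)² ≈ 265.904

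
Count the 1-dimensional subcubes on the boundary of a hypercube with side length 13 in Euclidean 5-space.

Number of 1-faces = C(5,1) · 2^(5-1) = 5 · 16 = 80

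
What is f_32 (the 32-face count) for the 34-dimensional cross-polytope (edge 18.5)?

Each 32-face is the convex hull of 33 vertices, one chosen as ±e_i from each of 33 distinct axes: 2^33·C(34,33) = 292057776128.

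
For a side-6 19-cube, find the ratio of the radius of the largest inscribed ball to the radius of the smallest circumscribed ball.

For an n-cube of any side s, the inradius is s/2 and the circumradius is s√n/2, so the ratio is 1/√19 ≈ 0.229416.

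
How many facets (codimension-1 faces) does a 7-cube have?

f_6(7-cube) = (7 choose 6) · 2^1 = 14.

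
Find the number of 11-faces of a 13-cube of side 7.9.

f_11(13-cube) = (13 choose 11) · 2^2 = 312.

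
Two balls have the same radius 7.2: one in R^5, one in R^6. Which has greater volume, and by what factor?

V_5(7.2) ≈ 101850, V_6(7.2) ≈ 719935. The 6-ball is larger by a factor of 7.069.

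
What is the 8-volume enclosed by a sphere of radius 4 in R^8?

V = 8192·π^4/3 ≈ 265992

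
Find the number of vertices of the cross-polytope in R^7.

f_0(7-orthoplex) = 2^1 · (7 choose 1) = 14.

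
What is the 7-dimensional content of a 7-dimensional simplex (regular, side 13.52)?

V = (13.52^7 / 7!) · √((7+1) / 2^7) ≈ 4095.87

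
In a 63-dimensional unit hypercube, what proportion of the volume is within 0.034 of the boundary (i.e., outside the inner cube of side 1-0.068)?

1 - (1 - 2·0.034)^63 = 1 - 0.932^63 ≈ 0.988164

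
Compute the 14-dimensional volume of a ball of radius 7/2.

V = 96889010407·π^7/11796480 ≈ 2.48068e+07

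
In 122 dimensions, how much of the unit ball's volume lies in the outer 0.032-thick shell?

V(inner)/V(outer) = ((1-0.032)/1)^122 ≈ 0.01891, so the shell fraction is 0.981086.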